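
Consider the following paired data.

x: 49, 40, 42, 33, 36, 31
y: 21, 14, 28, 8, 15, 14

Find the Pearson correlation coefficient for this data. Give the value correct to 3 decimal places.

0.671

n = 6, Σx = 231, Σy = 100, Σx² = 9111, Σy² = 1906, Σxy = 4003
nΣxy − ΣxΣy = 24018 − 23100 = 918
nΣx² − (Σx)² = 54666 − 53361 = 1305; nΣy² − (Σy)² = 11436 − 10000 = 1436
r = 918 / √(1305 × 1436) = 918 / 1368.9339 ≈ 0.671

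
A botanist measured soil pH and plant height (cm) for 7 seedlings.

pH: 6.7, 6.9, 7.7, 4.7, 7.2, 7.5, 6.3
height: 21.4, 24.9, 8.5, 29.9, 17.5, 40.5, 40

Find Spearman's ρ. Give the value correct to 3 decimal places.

Rank pH: 3, 4, 7, 1, 5, 6, 2
Rank height: 3, 4, 1, 5, 2, 7, 6
d = rank(pH) − rank(height): 0, 0, 6, -4, 3, -1, -4; Σd² = 78
ρ = 1 − 6Σd² / [n(n²−1)] = 1 − 6×78 / (7×48) = 1 − 468/336 ≈ -0.393

-0.393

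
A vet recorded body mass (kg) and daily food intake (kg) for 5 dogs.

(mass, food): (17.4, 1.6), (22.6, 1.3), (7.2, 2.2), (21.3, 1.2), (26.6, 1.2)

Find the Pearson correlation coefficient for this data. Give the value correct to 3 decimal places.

n = 5, Σx = 95.1, Σy = 7.5, Σx² = 2026.61, Σy² = 11.97, Σxy = 130.54
nΣxy − ΣxΣy = 652.7 − 713.25 = -60.55
nΣx² − (Σx)² = 10133.05 − 9044.01 = 1089.04; nΣy² − (Σy)² = 59.85 − 56.25 = 3.6
r = -60.55 / √(1089.04 × 3.6) = -60.55 / 62.6142 ≈ -0.967

-0.967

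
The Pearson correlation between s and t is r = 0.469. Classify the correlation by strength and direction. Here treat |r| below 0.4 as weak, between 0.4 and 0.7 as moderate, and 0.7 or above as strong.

moderate positive

r = 0.469 > 0 so the relationship is positive.
|r| = 0.469, which falls in the moderate range.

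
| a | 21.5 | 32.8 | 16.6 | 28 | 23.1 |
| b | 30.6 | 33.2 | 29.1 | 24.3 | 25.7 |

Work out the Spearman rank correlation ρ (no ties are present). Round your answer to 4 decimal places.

Rank a: 2, 5, 1, 4, 3
Rank b: 4, 5, 3, 1, 2
d = rank(a) − rank(b): -2, 0, -2, 3, 1; Σd² = 18
ρ = 1 − 6Σd² / [n(n²−1)] = 1 − 6×18 / (5×24) = 1 − 108/120 ≈ 0.1000

0.1000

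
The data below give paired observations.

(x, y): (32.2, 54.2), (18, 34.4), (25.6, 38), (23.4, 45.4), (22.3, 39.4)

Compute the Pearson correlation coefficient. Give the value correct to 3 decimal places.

n = 5, Σx = 121.5, Σy = 211.4, Σx² = 3061.05, Σy² = 9178.52, Σxy = 5278.22
nΣxy − ΣxΣy = 26391.1 − 25685.1 = 706
nΣx² − (Σx)² = 15305.25 − 14762.25 = 543; nΣy² − (Σy)² = 45892.6 − 44689.96 = 1202.64
r = 706 / √(543 × 1202.64) = 706 / 808.1049 ≈ 0.874

0.874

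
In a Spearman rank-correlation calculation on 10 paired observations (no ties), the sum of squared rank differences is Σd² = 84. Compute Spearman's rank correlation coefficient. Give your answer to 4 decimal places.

ρ = 1 − 6Σd² / [n(n²−1)] = 1 − 6×84 / (10×99)
  = 1 − 504/990 = 1 − 0.50909 ≈ 0.4909

0.4909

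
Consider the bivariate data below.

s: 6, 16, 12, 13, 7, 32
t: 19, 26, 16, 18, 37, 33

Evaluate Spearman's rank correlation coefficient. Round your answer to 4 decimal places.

0.1429

Rank s: 1, 5, 3, 4, 2, 6
Rank t: 3, 4, 1, 2, 6, 5
d = rank(s) − rank(t): -2, 1, 2, 2, -4, 1; Σd² = 30
ρ = 1 − 6Σd² / [n(n²−1)] = 1 − 6×30 / (6×35) = 1 − 180/210 ≈ 0.1429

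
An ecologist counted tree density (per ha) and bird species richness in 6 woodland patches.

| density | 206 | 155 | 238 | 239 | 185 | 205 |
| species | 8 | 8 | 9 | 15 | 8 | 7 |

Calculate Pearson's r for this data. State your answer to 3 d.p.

n = 6, Σx = 1228, Σy = 55, Σx² = 256476, Σy² = 547, Σxy = 11530
nΣxy − ΣxΣy = 69180 − 67540 = 1640
nΣx² − (Σx)² = 1538856 − 1507984 = 30872; nΣy² − (Σy)² = 3282 − 3025 = 257
r = 1640 / √(30872 × 257) = 1640 / 2816.7542 ≈ 0.582

0.582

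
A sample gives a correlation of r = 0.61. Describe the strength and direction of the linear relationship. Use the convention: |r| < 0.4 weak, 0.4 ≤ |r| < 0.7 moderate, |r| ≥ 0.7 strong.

r = 0.61 > 0 so the relationship is positive.
|r| = 0.61, which falls in the moderate range.

moderate positive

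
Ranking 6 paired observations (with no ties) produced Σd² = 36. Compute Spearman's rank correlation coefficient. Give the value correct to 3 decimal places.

-0.029

ρ = 1 − 6Σd² / [n(n²−1)] = 1 − 6×36 / (6×35)
  = 1 − 216/210 = 1 − 1.0286 ≈ -0.029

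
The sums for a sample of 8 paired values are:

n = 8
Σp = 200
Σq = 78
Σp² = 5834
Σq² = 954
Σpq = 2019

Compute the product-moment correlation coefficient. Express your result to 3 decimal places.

r = (nΣpq − ΣpΣq) / √[(nΣp² − (Σp)²)(nΣq² − (Σq)²)]
Numerator: 8×2019 − 200×78 = 552
Denominator: √[(46672 − 40000)(7632 − 6084)] = √[6672 × 1548] = 3213.7604
r = 552 / 3213.7604 ≈ 0.172

0.172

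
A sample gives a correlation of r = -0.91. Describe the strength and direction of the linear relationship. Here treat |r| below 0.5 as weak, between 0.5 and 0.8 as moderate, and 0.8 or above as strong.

r = -0.91 < 0 so the relationship is negative.
|r| = 0.91, which falls in the strong range.

strong negative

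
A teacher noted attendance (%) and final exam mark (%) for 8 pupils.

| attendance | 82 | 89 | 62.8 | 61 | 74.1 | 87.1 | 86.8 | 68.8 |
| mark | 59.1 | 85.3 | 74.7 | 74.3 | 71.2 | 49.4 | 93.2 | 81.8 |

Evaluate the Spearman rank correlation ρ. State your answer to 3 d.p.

0.071

Rank attendance: 5, 8, 2, 1, 4, 7, 6, 3
Rank mark: 2, 7, 5, 4, 3, 1, 8, 6
d = rank(attendance) − rank(mark): 3, 1, -3, -3, 1, 6, -2, -3; Σd² = 78
ρ = 1 − 6Σd² / [n(n²−1)] = 1 − 6×78 / (8×63) = 1 − 468/504 ≈ 0.071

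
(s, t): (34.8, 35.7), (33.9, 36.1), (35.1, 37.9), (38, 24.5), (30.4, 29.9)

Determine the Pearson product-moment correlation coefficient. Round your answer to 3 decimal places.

-0.251

n = 5, Σs = 172.2, Σt = 164.1, Σs² = 5960.42, Σt² = 5508.37, Σst = 5636.4
nΣst − ΣsΣt = 28182 − 28258.02 = -76.02
nΣs² − (Σs)² = 29802.1 − 29652.84 = 149.26; nΣt² − (Σt)² = 27541.85 − 26928.81 = 613.04
r = -76.02 / √(149.26 × 613.04) = -76.02 / 302.4936 ≈ -0.251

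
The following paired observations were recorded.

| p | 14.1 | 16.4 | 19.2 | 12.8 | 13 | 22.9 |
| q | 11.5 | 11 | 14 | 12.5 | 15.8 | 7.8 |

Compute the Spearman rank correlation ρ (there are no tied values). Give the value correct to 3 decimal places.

Rank p: 3, 4, 5, 1, 2, 6
Rank q: 3, 2, 5, 4, 6, 1
d = rank(p) − rank(q): 0, 2, 0, -3, -4, 5; Σd² = 54
ρ = 1 − 6Σd² / [n(n²−1)] = 1 − 6×54 / (6×35) = 1 − 324/210 ≈ -0.543

-0.543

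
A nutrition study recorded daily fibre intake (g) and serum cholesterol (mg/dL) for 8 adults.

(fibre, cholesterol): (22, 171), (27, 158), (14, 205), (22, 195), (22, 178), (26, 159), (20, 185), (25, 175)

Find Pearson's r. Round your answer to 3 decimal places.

n = 8, Σx = 178, Σy = 1426, Σx² = 4078, Σy² = 256070, Σxy = 31313
nΣxy − ΣxΣy = 250504 − 253828 = -3324
nΣx² − (Σx)² = 32624 − 31684 = 940; nΣy² − (Σy)² = 2048560 − 2033476 = 15084
r = -3324 / √(940 × 15084) = -3324 / 3765.4960 ≈ -0.883

-0.883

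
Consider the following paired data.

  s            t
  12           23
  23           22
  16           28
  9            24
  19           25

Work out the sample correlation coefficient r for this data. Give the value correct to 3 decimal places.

-0.129

n = 5, Σs = 79, Σt = 122, Σs² = 1371, Σt² = 2998, Σst = 1921
nΣst − ΣsΣt = 9605 − 9638 = -33
nΣs² − (Σs)² = 6855 − 6241 = 614; nΣt² − (Σt)² = 14990 − 14884 = 106
r = -33 / √(614 × 106) = -33 / 255.1157 ≈ -0.129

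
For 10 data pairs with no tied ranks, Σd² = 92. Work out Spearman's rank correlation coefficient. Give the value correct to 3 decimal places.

0.442

ρ = 1 − 6Σd² / [n(n²−1)] = 1 − 6×92 / (10×99)
  = 1 − 552/990 = 1 − 0.5576 ≈ 0.442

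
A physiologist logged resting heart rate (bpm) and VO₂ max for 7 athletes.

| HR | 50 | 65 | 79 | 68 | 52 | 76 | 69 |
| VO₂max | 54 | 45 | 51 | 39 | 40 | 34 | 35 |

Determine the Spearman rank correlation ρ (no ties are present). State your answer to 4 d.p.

-0.4286

Rank HR: 1, 3, 7, 4, 2, 6, 5
Rank VO₂max: 7, 5, 6, 3, 4, 1, 2
d = rank(HR) − rank(VO₂max): -6, -2, 1, 1, -2, 5, 3; Σd² = 80
ρ = 1 − 6Σd² / [n(n²−1)] = 1 − 6×80 / (7×48) = 1 − 480/336 ≈ -0.4286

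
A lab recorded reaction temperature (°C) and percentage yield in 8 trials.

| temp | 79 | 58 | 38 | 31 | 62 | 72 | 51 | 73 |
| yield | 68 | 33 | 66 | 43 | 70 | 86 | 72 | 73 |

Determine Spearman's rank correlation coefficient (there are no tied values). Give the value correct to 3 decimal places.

0.524

Rank temp: 8, 4, 2, 1, 5, 6, 3, 7
Rank yield: 4, 1, 3, 2, 5, 8, 6, 7
d = rank(temp) − rank(yield): 4, 3, -1, -1, 0, -2, -3, 0; Σd² = 40
ρ = 1 − 6Σd² / [n(n²−1)] = 1 − 6×40 / (8×63) = 1 − 240/504 ≈ 0.524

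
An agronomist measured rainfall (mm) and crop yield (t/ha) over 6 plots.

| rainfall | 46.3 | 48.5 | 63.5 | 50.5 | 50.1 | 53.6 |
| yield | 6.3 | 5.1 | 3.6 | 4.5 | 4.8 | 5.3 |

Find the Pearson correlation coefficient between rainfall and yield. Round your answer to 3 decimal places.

n = 6, Σx = 312.5, Σy = 29.6, Σx² = 16461.41, Σy² = 150.04, Σxy = 1519.45
nΣxy − ΣxΣy = 9116.7 − 9250 = -133.3
nΣx² − (Σx)² = 98768.46 − 97656.25 = 1112.21; nΣy² − (Σy)² = 900.24 − 876.16 = 24.08
r = -133.3 / √(1112.21 × 24.08) = -133.3 / 163.6521 ≈ -0.815

-0.815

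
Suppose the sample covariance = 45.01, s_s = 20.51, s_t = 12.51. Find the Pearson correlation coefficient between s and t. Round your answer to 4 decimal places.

0.1754

r = Cov(s,t) / (s_s · s_t) = 45.01 / (20.51 × 12.51)
  = 45.01 / 256.5801 ≈ 0.1754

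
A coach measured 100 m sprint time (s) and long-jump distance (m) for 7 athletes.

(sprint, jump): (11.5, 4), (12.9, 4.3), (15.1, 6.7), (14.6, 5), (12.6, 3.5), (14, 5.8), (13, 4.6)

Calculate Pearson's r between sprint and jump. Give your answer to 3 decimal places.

0.846

n = 7, Σx = 93.7, Σy = 33.9, Σx² = 1263.59, Σy² = 171.43, Σxy = 460.74
nΣxy − ΣxΣy = 3225.18 − 3176.43 = 48.75
nΣx² − (Σx)² = 8845.13 − 8779.69 = 65.44; nΣy² − (Σy)² = 1200.01 − 1149.21 = 50.8
r = 48.75 / √(65.44 × 50.8) = 48.75 / 57.6572 ≈ 0.846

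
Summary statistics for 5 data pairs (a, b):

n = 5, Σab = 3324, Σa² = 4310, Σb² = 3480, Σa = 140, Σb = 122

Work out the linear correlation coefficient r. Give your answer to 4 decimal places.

r = (nΣab − ΣaΣb) / √[(nΣa² − (Σa)²)(nΣb² − (Σb)²)]
Numerator: 5×3324 − 140×122 = -460
Denominator: √[(21550 − 19600)(17400 − 14884)] = √[1950 × 2516] = 2214.9944
r = -460 / 2214.9944 ≈ -0.2077

-0.2077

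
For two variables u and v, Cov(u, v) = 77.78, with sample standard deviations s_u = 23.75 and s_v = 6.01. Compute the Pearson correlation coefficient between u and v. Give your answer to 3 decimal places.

r = Cov(u,v) / (s_u · s_v) = 77.78 / (23.75 × 6.01)
  = 77.78 / 142.7375 ≈ 0.545

0.545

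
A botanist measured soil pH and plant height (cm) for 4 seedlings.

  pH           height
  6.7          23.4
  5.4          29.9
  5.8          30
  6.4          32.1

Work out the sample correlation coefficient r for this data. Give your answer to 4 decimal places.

-0.5096

n = 4, Σx = 24.3, Σy = 115.4, Σx² = 148.65, Σy² = 3371.98, Σxy = 697.68
nΣxy − ΣxΣy = 2790.72 − 2804.22 = -13.5
nΣx² − (Σx)² = 594.6 − 590.49 = 4.11; nΣy² − (Σy)² = 13487.92 − 13317.16 = 170.76
r = -13.5 / √(4.11 × 170.76) = -13.5 / 26.4920 ≈ -0.5096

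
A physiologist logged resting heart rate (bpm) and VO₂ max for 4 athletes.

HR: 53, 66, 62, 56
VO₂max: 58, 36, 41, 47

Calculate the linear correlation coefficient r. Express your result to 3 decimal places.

n = 4, Σx = 237, Σy = 182, Σx² = 14145, Σy² = 8550, Σxy = 10624
nΣxy − ΣxΣy = 42496 − 43134 = -638
nΣx² − (Σx)² = 56580 − 56169 = 411; nΣy² − (Σy)² = 34200 − 33124 = 1076
r = -638 / √(411 × 1076) = -638 / 665.0083 ≈ -0.959

-0.959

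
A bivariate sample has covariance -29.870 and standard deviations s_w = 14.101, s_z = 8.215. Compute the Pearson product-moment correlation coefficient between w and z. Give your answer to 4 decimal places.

r = Cov(w,z) / (s_w · s_z) = -29.870 / (14.101 × 8.215)
  = -29.870 / 115.8397 ≈ -0.2579

-0.2579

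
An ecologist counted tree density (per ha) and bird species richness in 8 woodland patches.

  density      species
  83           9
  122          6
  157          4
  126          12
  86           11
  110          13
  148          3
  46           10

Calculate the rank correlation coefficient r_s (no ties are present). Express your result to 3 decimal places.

-0.452

Rank density: 2, 5, 8, 6, 3, 4, 7, 1
Rank species: 4, 3, 2, 7, 6, 8, 1, 5
d = rank(density) − rank(species): -2, 2, 6, -1, -3, -4, 6, -4; Σd² = 122
ρ = 1 − 6Σd² / [n(n²−1)] = 1 − 6×122 / (8×63) = 1 − 732/504 ≈ -0.452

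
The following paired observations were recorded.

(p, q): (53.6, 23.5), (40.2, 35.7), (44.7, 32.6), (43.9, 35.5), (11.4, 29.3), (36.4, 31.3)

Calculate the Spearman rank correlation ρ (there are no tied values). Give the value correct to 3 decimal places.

-0.086

Rank p: 6, 3, 5, 4, 1, 2
Rank q: 1, 6, 4, 5, 2, 3
d = rank(p) − rank(q): 5, -3, 1, -1, -1, -1; Σd² = 38
ρ = 1 − 6Σd² / [n(n²−1)] = 1 − 6×38 / (6×35) = 1 − 228/210 ≈ -0.086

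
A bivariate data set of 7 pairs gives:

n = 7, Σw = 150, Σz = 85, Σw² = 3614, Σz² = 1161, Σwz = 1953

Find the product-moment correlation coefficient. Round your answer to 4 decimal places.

r = (nΣwz − ΣwΣz) / √[(nΣw² − (Σw)²)(nΣz² − (Σz)²)]
Numerator: 7×1953 − 150×85 = 921
Denominator: √[(25298 − 22500)(8127 − 7225)] = √[2798 × 902] = 1588.6460
r = 921 / 1588.6460 ≈ 0.5797

0.5797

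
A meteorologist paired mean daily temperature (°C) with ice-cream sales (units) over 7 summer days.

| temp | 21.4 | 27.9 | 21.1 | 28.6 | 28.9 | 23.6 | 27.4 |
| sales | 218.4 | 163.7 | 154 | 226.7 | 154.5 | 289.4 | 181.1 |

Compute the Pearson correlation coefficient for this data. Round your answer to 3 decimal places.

n = 7, Σx = 178.9, Σy = 1387.8, Σx² = 4642.47, Σy² = 290024.96, Σxy = 35231.04
nΣxy − ΣxΣy = 246617.28 − 248277.42 = -1660.14
nΣx² − (Σx)² = 32497.29 − 32005.21 = 492.08; nΣy² − (Σy)² = 2030174.72 − 1925988.84 = 104185.88
r = -1660.14 / √(492.08 × 104185.88) = -1660.14 / 7160.1528 ≈ -0.232

-0.232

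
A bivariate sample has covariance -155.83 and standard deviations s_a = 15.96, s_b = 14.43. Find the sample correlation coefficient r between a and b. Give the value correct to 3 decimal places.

r = Cov(a,b) / (s_a · s_b) = -155.83 / (15.96 × 14.43)
  = -155.83 / 230.3028 ≈ -0.677

-0.677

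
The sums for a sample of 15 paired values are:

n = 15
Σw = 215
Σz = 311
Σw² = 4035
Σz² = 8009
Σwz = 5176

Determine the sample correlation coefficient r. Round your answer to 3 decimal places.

0.589

r = (nΣwz − ΣwΣz) / √[(nΣw² − (Σw)²)(nΣz² − (Σz)²)]
Numerator: 15×5176 − 215×311 = 10775
Denominator: √[(60525 − 46225)(120135 − 96721)] = √[14300 × 23414] = 18298.0928
r = 10775 / 18298.0928 ≈ 0.589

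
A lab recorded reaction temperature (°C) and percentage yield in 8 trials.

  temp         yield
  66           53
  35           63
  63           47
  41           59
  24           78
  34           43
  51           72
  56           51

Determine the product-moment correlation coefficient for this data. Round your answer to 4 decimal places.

-0.4725

n = 8, Σx = 370, Σy = 466, Σx² = 18700, Σy² = 28186, Σxy = 20945
nΣxy − ΣxΣy = 167560 − 172420 = -4860
nΣx² − (Σx)² = 149600 − 136900 = 12700; nΣy² − (Σy)² = 225488 − 217156 = 8332
r = -4860 / √(12700 × 8332) = -4860 / 10286.7099 ≈ -0.4725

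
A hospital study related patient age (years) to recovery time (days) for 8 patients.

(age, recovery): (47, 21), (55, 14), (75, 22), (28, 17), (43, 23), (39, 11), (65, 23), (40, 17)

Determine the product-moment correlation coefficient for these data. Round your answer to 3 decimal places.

n = 8, Σx = 392, Σy = 148, Σx² = 20838, Σy² = 2878, Σxy = 7476
nΣxy − ΣxΣy = 59808 − 58016 = 1792
nΣx² − (Σx)² = 166704 − 153664 = 13040; nΣy² − (Σy)² = 23024 − 21904 = 1120
r = 1792 / √(13040 × 1120) = 1792 / 3821.6227 ≈ 0.469

0.469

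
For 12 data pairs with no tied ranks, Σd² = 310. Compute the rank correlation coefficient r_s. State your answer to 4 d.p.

ρ = 1 − 6Σd² / [n(n²−1)] = 1 − 6×310 / (12×143)
  = 1 − 1860/1716 = 1 − 1.08392 ≈ -0.0839

-0.0839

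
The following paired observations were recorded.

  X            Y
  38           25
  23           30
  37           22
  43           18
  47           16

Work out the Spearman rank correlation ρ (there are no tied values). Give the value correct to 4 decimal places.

Rank X: 3, 1, 2, 4, 5
Rank Y: 4, 5, 3, 2, 1
d = rank(X) − rank(Y): -1, -4, -1, 2, 4; Σd² = 38
ρ = 1 − 6Σd² / [n(n²−1)] = 1 − 6×38 / (5×24) = 1 − 228/120 ≈ -0.9000

-0.9000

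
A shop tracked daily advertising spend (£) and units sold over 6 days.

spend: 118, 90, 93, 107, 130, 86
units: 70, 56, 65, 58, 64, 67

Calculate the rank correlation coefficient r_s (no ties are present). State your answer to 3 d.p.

Rank spend: 5, 2, 3, 4, 6, 1
Rank units: 6, 1, 4, 2, 3, 5
d = rank(spend) − rank(units): -1, 1, -1, 2, 3, -4; Σd² = 32
ρ = 1 − 6Σd² / [n(n²−1)] = 1 − 6×32 / (6×35) = 1 − 192/210 ≈ 0.086

0.086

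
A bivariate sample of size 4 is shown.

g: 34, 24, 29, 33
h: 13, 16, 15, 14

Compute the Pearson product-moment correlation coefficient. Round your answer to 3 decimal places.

-0.966

n = 4, Σg = 120, Σh = 58, Σg² = 3662, Σh² = 846, Σgh = 1723
nΣgh − ΣgΣh = 6892 − 6960 = -68
nΣg² − (Σg)² = 14648 − 14400 = 248; nΣh² − (Σh)² = 3384 − 3364 = 20
r = -68 / √(248 × 20) = -68 / 70.4273 ≈ -0.966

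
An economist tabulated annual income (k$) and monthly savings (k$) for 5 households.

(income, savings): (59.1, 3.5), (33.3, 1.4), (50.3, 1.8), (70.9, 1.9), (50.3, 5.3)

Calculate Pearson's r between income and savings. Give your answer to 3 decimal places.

0.131

n = 5, Σx = 263.9, Σy = 13.9, Σx² = 14688.69, Σy² = 49.15, Σxy = 745.31
nΣxy − ΣxΣy = 3726.55 − 3668.21 = 58.34
nΣx² − (Σx)² = 73443.45 − 69643.21 = 3800.24; nΣy² − (Σy)² = 245.75 − 193.21 = 52.54
r = 58.34 / √(3800.24 × 52.54) = 58.34 / 446.8385 ≈ 0.131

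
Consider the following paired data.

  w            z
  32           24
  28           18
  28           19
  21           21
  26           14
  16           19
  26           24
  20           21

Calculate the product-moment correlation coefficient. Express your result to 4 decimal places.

n = 8, Σw = 197, Σz = 160, Σw² = 5041, Σz² = 3276, Σwz = 3957
nΣwz − ΣwΣz = 31656 − 31520 = 136
nΣw² − (Σw)² = 40328 − 38809 = 1519; nΣz² − (Σz)² = 26208 − 25600 = 608
r = 136 / √(1519 × 608) = 136 / 961.0161 ≈ 0.1415

0.1415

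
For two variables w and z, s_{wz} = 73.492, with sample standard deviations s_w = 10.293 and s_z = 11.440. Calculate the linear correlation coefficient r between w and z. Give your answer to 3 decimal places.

0.624

r = Cov(w,z) / (s_w · s_z) = 73.492 / (10.293 × 11.440)
  = 73.492 / 117.7519 ≈ 0.624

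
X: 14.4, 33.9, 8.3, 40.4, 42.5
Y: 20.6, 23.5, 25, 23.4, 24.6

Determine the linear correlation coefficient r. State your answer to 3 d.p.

0.229

n = 5, ΣX = 139.5, ΣY = 117.1, ΣX² = 4863.87, ΣY² = 2754.33, ΣXY = 3291.65
nΣXY − ΣXΣY = 16458.25 − 16335.45 = 122.8
nΣX² − (ΣX)² = 24319.35 − 19460.25 = 4859.1; nΣY² − (ΣY)² = 13771.65 − 13712.41 = 59.24
r = 122.8 / √(4859.1 × 59.24) = 122.8 / 536.5194 ≈ 0.229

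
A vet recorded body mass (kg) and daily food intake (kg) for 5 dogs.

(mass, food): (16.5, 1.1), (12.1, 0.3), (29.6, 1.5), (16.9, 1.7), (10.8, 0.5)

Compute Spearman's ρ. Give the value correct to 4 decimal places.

Rank mass: 3, 2, 5, 4, 1
Rank food: 3, 1, 4, 5, 2
d = rank(mass) − rank(food): 0, 1, 1, -1, -1; Σd² = 4
ρ = 1 − 6Σd² / [n(n²−1)] = 1 − 6×4 / (5×24) = 1 − 24/120 ≈ 0.8000

0.8000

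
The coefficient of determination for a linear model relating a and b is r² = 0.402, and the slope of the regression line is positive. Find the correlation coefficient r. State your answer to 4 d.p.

|r| = √0.402 = 0.6340
The association is positive, so r = 0.6340.

0.6340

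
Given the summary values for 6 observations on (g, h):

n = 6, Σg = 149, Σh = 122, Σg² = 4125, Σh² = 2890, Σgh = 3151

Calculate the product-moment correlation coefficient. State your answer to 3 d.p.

0.291

r = (nΣgh − ΣgΣh) / √[(nΣg² − (Σg)²)(nΣh² − (Σh)²)]
Numerator: 6×3151 − 149×122 = 728
Denominator: √[(24750 − 22201)(17340 − 14884)] = √[2549 × 2456] = 2502.0679
r = 728 / 2502.0679 ≈ 0.291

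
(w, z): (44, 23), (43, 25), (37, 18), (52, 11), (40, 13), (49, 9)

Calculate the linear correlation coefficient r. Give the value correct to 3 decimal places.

-0.474

n = 6, Σw = 265, Σz = 99, Σw² = 11859, Σz² = 1849, Σwz = 4286
nΣwz − ΣwΣz = 25716 − 26235 = -519
nΣw² − (Σw)² = 71154 − 70225 = 929; nΣz² − (Σz)² = 11094 − 9801 = 1293
r = -519 / √(929 × 1293) = -519 / 1095.9913 ≈ -0.474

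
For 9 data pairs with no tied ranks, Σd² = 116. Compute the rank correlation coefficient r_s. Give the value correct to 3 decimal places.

0.033

ρ = 1 − 6Σd² / [n(n²−1)] = 1 − 6×116 / (9×80)
  = 1 − 696/720 = 1 − 0.9667 ≈ 0.033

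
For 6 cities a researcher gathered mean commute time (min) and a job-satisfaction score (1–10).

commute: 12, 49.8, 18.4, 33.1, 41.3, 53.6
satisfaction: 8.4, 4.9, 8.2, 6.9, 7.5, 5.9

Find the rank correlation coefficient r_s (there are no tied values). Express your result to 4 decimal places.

Rank commute: 1, 5, 2, 3, 4, 6
Rank satisfaction: 6, 1, 5, 3, 4, 2
d = rank(commute) − rank(satisfaction): -5, 4, -3, 0, 0, 4; Σd² = 66
ρ = 1 − 6Σd² / [n(n²−1)] = 1 − 6×66 / (6×35) = 1 − 396/210 ≈ -0.8857

-0.8857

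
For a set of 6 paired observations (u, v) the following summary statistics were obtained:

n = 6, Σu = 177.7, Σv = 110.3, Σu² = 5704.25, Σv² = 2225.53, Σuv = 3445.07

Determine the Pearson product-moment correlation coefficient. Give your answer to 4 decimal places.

0.6035

r = (nΣuv − ΣuΣv) / √[(nΣu² − (Σu)²)(nΣv² − (Σv)²)]
Numerator: 6×3445.07 − 177.7×110.3 = 1070.11
Denominator: √[(34225.5 − 31577.29)(13353.18 − 12166.09)] = √[2648.21 × 1187.09] = 1773.0380
r = 1070.11 / 1773.0380 ≈ 0.6035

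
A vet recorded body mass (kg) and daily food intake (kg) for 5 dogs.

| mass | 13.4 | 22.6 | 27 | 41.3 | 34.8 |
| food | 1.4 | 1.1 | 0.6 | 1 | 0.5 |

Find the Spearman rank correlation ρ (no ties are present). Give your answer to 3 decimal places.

-0.700

Rank mass: 1, 2, 3, 5, 4
Rank food: 5, 4, 2, 3, 1
d = rank(mass) − rank(food): -4, -2, 1, 2, 3; Σd² = 34
ρ = 1 − 6Σd² / [n(n²−1)] = 1 − 6×34 / (5×24) = 1 − 204/120 ≈ -0.700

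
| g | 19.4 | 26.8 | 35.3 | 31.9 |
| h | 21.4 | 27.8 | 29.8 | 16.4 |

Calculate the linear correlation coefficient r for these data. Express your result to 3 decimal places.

n = 4, Σg = 113.4, Σh = 95.4, Σg² = 3358.3, Σh² = 2387.8, Σgh = 2735.3
nΣgh − ΣgΣh = 10941.2 − 10818.36 = 122.84
nΣg² − (Σg)² = 13433.2 − 12859.56 = 573.64; nΣh² − (Σh)² = 9551.2 − 9101.16 = 450.04
r = 122.84 / √(573.64 × 450.04) = 122.84 / 508.0954 ≈ 0.242

0.242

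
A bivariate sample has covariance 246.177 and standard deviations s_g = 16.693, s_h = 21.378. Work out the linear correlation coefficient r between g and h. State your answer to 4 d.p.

0.6898

r = Cov(g,h) / (s_g · s_h) = 246.177 / (16.693 × 21.378)
  = 246.177 / 356.8630 ≈ 0.6898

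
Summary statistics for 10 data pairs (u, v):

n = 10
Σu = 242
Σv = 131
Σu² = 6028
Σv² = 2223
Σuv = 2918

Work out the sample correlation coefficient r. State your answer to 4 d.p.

r = (nΣuv − ΣuΣv) / √[(nΣu² − (Σu)²)(nΣv² − (Σv)²)]
Numerator: 10×2918 − 242×131 = -2522
Denominator: √[(60280 − 58564)(22230 − 17161)] = √[1716 × 5069] = 2949.3057
r = -2522 / 2949.3057 ≈ -0.8551

-0.8551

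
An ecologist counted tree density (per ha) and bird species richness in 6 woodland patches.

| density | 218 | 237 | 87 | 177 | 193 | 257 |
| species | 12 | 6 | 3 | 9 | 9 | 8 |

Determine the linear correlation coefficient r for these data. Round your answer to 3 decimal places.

0.573

n = 6, Σx = 1169, Σy = 47, Σx² = 245889, Σy² = 415, Σxy = 9685
nΣxy − ΣxΣy = 58110 − 54943 = 3167
nΣx² − (Σx)² = 1475334 − 1366561 = 108773; nΣy² − (Σy)² = 2490 − 2209 = 281
r = 3167 / √(108773 × 281) = 3167 / 5528.5815 ≈ 0.573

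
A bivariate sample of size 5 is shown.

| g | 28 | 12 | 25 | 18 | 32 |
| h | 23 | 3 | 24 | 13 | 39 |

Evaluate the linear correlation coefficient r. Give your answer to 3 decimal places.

0.967

n = 5, Σg = 115, Σh = 102, Σg² = 2901, Σh² = 2804, Σgh = 2762
nΣgh − ΣgΣh = 13810 − 11730 = 2080
nΣg² − (Σg)² = 14505 − 13225 = 1280; nΣh² − (Σh)² = 14020 − 10404 = 3616
r = 2080 / √(1280 × 3616) = 2080 / 2151.3902 ≈ 0.967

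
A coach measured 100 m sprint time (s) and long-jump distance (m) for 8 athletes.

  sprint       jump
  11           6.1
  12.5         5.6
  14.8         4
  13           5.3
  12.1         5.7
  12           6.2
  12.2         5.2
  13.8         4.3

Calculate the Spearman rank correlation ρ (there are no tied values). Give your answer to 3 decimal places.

Rank sprint: 1, 5, 8, 6, 3, 2, 4, 7
Rank jump: 7, 5, 1, 4, 6, 8, 3, 2
d = rank(sprint) − rank(jump): -6, 0, 7, 2, -3, -6, 1, 5; Σd² = 160
ρ = 1 − 6Σd² / [n(n²−1)] = 1 − 6×160 / (8×63) = 1 − 960/504 ≈ -0.905

-0.905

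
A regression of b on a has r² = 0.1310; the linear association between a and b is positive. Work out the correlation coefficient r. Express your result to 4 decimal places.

|r| = √0.1310 = 0.3619
The association is positive, so r = 0.3619.

0.3619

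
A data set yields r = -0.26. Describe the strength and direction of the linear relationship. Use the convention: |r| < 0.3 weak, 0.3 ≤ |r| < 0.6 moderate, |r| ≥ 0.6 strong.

weak negative

r = -0.26 < 0 so the relationship is negative.
|r| = 0.26, which falls in the weak range.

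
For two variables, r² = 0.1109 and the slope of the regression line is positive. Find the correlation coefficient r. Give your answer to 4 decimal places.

0.3330

|r| = √0.1109 = 0.3330
The association is positive, so r = 0.3330.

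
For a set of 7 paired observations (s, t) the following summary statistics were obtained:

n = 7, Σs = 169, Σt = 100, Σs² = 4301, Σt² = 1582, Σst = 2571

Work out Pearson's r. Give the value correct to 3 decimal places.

0.851

r = (nΣst − ΣsΣt) / √[(nΣs² − (Σs)²)(nΣt² − (Σt)²)]
Numerator: 7×2571 − 169×100 = 1097
Denominator: √[(30107 − 28561)(11074 − 10000)] = √[1546 × 1074] = 1288.5666
r = 1097 / 1288.5666 ≈ 0.851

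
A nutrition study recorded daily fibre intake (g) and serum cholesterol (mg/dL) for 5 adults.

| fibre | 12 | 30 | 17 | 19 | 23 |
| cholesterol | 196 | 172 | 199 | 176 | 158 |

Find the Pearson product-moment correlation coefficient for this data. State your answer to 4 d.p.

n = 5, Σx = 101, Σy = 901, Σx² = 2223, Σy² = 163541, Σxy = 17873
nΣxy − ΣxΣy = 89365 − 91001 = -1636
nΣx² − (Σx)² = 11115 − 10201 = 914; nΣy² − (Σy)² = 817705 − 811801 = 5904
r = -1636 / √(914 × 5904) = -1636 / 2322.9843 ≈ -0.7043

-0.7043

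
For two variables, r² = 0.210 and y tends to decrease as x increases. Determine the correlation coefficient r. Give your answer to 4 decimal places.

|r| = √0.210 = 0.4583
The association is negative, so r = −0.4583.

-0.4583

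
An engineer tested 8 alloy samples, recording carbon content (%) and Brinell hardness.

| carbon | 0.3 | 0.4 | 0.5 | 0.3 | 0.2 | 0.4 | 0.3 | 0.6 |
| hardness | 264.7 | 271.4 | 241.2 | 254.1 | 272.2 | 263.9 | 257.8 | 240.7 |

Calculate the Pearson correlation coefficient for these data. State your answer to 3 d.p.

n = 8, Σx = 3, Σy = 2066, Σx² = 1.24, Σy² = 534601.68, Σxy = 766.56
nΣxy − ΣxΣy = 6132.48 − 6198 = -65.52
nΣx² − (Σx)² = 9.92 − 9 = 0.92; nΣy² − (Σy)² = 4276813.44 − 4268356 = 8457.44
r = -65.52 / √(0.92 × 8457.44) = -65.52 / 88.2091 ≈ -0.743

-0.743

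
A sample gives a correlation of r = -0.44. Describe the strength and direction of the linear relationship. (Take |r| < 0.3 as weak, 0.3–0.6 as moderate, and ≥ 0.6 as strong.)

r = -0.44 < 0 so the relationship is negative.
|r| = 0.44, which falls in the moderate range.

moderate negative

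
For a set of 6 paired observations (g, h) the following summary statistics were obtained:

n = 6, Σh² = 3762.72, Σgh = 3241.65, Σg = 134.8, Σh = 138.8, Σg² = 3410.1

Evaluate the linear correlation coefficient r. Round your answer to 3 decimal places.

0.269

r = (nΣgh − ΣgΣh) / √[(nΣg² − (Σg)²)(nΣh² − (Σh)²)]
Numerator: 6×3241.65 − 134.8×138.8 = 739.66
Denominator: √[(20460.6 − 18171.04)(22576.32 − 19265.44)] = √[2289.56 × 3310.88] = 2753.2632
r = 739.66 / 2753.2632 ≈ 0.269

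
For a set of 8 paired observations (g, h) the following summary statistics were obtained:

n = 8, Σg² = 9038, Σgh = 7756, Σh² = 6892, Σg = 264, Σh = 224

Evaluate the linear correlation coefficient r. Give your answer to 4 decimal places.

0.8096

r = (nΣgh − ΣgΣh) / √[(nΣg² − (Σg)²)(nΣh² − (Σh)²)]
Numerator: 8×7756 − 264×224 = 2912
Denominator: √[(72304 − 69696)(55136 − 50176)] = √[2608 × 4960] = 3596.6206
r = 2912 / 3596.6206 ≈ 0.8096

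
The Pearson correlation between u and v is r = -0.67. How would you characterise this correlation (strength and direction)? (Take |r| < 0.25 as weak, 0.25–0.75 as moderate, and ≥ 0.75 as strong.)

moderate negative

r = -0.67 < 0 so the relationship is negative.
|r| = 0.67, which falls in the moderate range.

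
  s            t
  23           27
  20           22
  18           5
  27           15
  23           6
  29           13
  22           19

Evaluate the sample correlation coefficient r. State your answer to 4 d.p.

0.0688

n = 7, Σs = 162, Σt = 107, Σs² = 3836, Σt² = 2029, Σst = 2489
nΣst − ΣsΣt = 17423 − 17334 = 89
nΣs² − (Σs)² = 26852 − 26244 = 608; nΣt² − (Σt)² = 14203 − 11449 = 2754
r = 89 / √(608 × 2754) = 89 / 1293.9985 ≈ 0.0688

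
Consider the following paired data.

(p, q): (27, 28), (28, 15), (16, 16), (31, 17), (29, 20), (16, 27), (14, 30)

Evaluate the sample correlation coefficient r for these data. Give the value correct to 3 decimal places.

n = 7, Σp = 161, Σq = 153, Σp² = 4023, Σq² = 3583, Σpq = 3391
nΣpq − ΣpΣq = 23737 − 24633 = -896
nΣp² − (Σp)² = 28161 − 25921 = 2240; nΣq² − (Σq)² = 25081 − 23409 = 1672
r = -896 / √(2240 × 1672) = -896 / 1935.2726 ≈ -0.463

-0.463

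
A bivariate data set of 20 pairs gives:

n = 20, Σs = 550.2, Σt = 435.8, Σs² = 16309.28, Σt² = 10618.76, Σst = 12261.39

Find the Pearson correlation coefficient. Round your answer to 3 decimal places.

0.237

r = (nΣst − ΣsΣt) / √[(nΣs² − (Σs)²)(nΣt² − (Σt)²)]
Numerator: 20×12261.39 − 550.2×435.8 = 5450.64
Denominator: √[(326185.6 − 302720.04)(212375.2 − 189921.64)] = √[23465.56 × 22453.56] = 22953.9835
r = 5450.64 / 22953.9835 ≈ 0.237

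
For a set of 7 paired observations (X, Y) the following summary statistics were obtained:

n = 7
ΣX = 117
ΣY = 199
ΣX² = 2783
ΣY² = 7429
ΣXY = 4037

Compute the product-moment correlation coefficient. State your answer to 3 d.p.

r = (nΣXY − ΣXΣY) / √[(nΣX² − (ΣX)²)(nΣY² − (ΣY)²)]
Numerator: 7×4037 − 117×199 = 4976
Denominator: √[(19481 − 13689)(52003 − 39601)] = √[5792 × 12402] = 8475.3988
r = 4976 / 8475.3988 ≈ 0.587

0.587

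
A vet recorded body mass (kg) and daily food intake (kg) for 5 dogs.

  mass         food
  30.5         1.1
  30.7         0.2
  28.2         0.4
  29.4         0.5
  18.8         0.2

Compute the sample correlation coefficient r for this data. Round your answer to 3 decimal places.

n = 5, Σx = 137.6, Σy = 2.4, Σx² = 3885.78, Σy² = 1.7, Σxy = 69.43
nΣxy − ΣxΣy = 347.15 − 330.24 = 16.91
nΣx² − (Σx)² = 19428.9 − 18933.76 = 495.14; nΣy² − (Σy)² = 8.5 − 5.76 = 2.74
r = 16.91 / √(495.14 × 2.74) = 16.91 / 36.8332 ≈ 0.459

0.459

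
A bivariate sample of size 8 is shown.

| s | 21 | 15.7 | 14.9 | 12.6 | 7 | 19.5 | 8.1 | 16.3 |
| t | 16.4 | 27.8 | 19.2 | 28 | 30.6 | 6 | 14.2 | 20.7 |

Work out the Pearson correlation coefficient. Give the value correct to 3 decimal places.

n = 8, Σs = 115.1, Σt = 162.9, Σs² = 1828.81, Σt² = 3796.93, Σst = 2203.37
nΣst − ΣsΣt = 17626.96 − 18749.79 = -1122.83
nΣs² − (Σs)² = 14630.48 − 13248.01 = 1382.47; nΣt² − (Σt)² = 30375.44 − 26536.41 = 3839.03
r = -1122.83 / √(1382.47 × 3839.03) = -1122.83 / 2303.7673 ≈ -0.487

-0.487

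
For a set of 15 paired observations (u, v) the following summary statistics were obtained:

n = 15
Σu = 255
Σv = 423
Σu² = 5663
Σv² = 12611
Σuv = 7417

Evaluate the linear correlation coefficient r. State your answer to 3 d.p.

r = (nΣuv − ΣuΣv) / √[(nΣu² − (Σu)²)(nΣv² − (Σv)²)]
Numerator: 15×7417 − 255×423 = 3390
Denominator: √[(84945 − 65025)(189165 − 178929)] = √[19920 × 10236] = 14279.3949
r = 3390 / 14279.3949 ≈ 0.237

0.237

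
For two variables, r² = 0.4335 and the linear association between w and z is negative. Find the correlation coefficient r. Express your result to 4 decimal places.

|r| = √0.4335 = 0.6584
The association is negative, so r = −0.6584.

-0.6584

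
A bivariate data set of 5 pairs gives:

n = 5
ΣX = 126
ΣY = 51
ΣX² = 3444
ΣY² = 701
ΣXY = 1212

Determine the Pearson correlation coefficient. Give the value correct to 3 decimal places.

r = (nΣXY − ΣXΣY) / √[(nΣX² − (ΣX)²)(nΣY² − (ΣY)²)]
Numerator: 5×1212 − 126×51 = -366
Denominator: √[(17220 − 15876)(3505 − 2601)] = √[1344 × 904] = 1102.2595
r = -366 / 1102.2595 ≈ -0.332

-0.332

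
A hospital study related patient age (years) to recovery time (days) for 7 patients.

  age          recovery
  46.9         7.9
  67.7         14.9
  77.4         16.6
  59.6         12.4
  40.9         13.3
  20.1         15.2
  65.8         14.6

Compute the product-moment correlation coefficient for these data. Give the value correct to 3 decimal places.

n = 7, Σx = 378.4, Σy = 94.9, Σx² = 22732.28, Σy² = 1334.83, Σxy = 5213.29
nΣxy − ΣxΣy = 36493.03 − 35910.16 = 582.87
nΣx² − (Σx)² = 159125.96 − 143186.56 = 15939.4; nΣy² − (Σy)² = 9343.81 − 9006.01 = 337.8
r = 582.87 / √(15939.4 × 337.8) = 582.87 / 2320.4158 ≈ 0.251

0.251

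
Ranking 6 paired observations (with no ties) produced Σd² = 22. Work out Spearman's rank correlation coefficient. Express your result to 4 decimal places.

0.3714

ρ = 1 − 6Σd² / [n(n²−1)] = 1 − 6×22 / (6×35)
  = 1 − 132/210 = 1 − 0.62857 ≈ 0.3714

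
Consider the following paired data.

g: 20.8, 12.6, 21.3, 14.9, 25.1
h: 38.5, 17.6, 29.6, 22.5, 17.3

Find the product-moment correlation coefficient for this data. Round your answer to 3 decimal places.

n = 5, Σg = 94.7, Σh = 125.5, Σg² = 1897.11, Σh² = 3473.71, Σgh = 2422.52
nΣgh − ΣgΣh = 12112.6 − 11884.85 = 227.75
nΣg² − (Σg)² = 9485.55 − 8968.09 = 517.46; nΣh² − (Σh)² = 17368.55 − 15750.25 = 1618.3
r = 227.75 / √(517.46 × 1618.3) = 227.75 / 915.0986 ≈ 0.249

0.249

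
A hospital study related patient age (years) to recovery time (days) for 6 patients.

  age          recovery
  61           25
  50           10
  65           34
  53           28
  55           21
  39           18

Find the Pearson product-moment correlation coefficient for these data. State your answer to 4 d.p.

0.6725

n = 6, Σx = 323, Σy = 136, Σx² = 17801, Σy² = 3430, Σxy = 7576
nΣxy − ΣxΣy = 45456 − 43928 = 1528
nΣx² − (Σx)² = 106806 − 104329 = 2477; nΣy² − (Σy)² = 20580 − 18496 = 2084
r = 1528 / √(2477 × 2084) = 1528 / 2272.0185 ≈ 0.6725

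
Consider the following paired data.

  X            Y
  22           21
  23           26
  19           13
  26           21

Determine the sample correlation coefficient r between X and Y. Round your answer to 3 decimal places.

0.655

n = 4, ΣX = 90, ΣY = 81, ΣX² = 2050, ΣY² = 1727, ΣXY = 1853
nΣXY − ΣXΣY = 7412 − 7290 = 122
nΣX² − (ΣX)² = 8200 − 8100 = 100; nΣY² − (ΣY)² = 6908 − 6561 = 347
r = 122 / √(100 × 347) = 122 / 186.2794 ≈ 0.655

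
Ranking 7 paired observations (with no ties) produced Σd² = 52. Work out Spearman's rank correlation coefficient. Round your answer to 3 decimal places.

0.071

ρ = 1 − 6Σd² / [n(n²−1)] = 1 − 6×52 / (7×48)
  = 1 − 312/336 = 1 − 0.9286 ≈ 0.071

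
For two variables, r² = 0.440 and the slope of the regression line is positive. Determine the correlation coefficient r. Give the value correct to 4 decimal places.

0.6633

|r| = √0.440 = 0.6633
The association is positive, so r = 0.6633.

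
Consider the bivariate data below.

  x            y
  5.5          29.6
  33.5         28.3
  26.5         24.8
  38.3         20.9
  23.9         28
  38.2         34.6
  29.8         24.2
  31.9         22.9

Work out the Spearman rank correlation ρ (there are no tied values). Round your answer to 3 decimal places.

Rank x: 1, 6, 3, 8, 2, 7, 4, 5
Rank y: 7, 6, 4, 1, 5, 8, 3, 2
d = rank(x) − rank(y): -6, 0, -1, 7, -3, -1, 1, 3; Σd² = 106
ρ = 1 − 6Σd² / [n(n²−1)] = 1 − 6×106 / (8×63) = 1 − 636/504 ≈ -0.262

-0.262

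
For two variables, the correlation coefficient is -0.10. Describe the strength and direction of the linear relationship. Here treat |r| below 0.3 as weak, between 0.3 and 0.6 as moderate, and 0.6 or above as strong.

weak negative

r = -0.10 < 0 so the relationship is negative.
|r| = 0.10, which falls in the weak range.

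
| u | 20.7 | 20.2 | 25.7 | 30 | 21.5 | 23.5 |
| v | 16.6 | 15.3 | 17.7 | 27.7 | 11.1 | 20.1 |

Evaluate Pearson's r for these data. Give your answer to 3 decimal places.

0.854

n = 6, Σu = 141.6, Σv = 108.5, Σu² = 3411.52, Σv² = 2117.45, Σuv = 2649.57
nΣuv − ΣuΣv = 15897.42 − 15363.6 = 533.82
nΣu² − (Σu)² = 20469.12 − 20050.56 = 418.56; nΣv² − (Σv)² = 12704.7 − 11772.25 = 932.45
r = 533.82 / √(418.56 × 932.45) = 533.82 / 624.7290 ≈ 0.854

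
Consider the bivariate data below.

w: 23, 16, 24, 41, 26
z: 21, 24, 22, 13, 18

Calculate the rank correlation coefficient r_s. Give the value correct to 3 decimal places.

-0.900

Rank w: 2, 1, 3, 5, 4
Rank z: 3, 5, 4, 1, 2
d = rank(w) − rank(z): -1, -4, -1, 4, 2; Σd² = 38
ρ = 1 − 6Σd² / [n(n²−1)] = 1 − 6×38 / (5×24) = 1 − 228/120 ≈ -0.900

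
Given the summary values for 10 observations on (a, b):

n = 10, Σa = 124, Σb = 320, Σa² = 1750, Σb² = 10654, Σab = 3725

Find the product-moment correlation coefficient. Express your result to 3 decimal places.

r = (nΣab − ΣaΣb) / √[(nΣa² − (Σa)²)(nΣb² − (Σb)²)]
Numerator: 10×3725 − 124×320 = -2430
Denominator: √[(17500 − 15376)(106540 − 102400)] = √[2124 × 4140] = 2965.3600
r = -2430 / 2965.3600 ≈ -0.819

-0.819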